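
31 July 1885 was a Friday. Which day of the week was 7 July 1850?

Count forward from the earlier date (July 7, 1850) to the later (July 31, 1885):
Day-of-year of July 7, 1850: 188.
Day-of-year of July 31, 1885: 212.
1850 has 365 days, so 365 − 188 = 177 days remain in 1850.
Full years 1851–1884: 25 common + 9 leap = 25×365 + 9×366 = 12419 days.
Total: 177 + 12419 + 212 = 12808 days.
12808 mod 7 = 5, so 5 days before Friday is Sunday.

Sunday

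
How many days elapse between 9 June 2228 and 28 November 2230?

902

June 9, 2228 → June 9, 2229: 365 days.
June 9, 2229 → June 9, 2230: 365 days.
June 2230: 30 − 9 = 21 days remain.
Then July (31), August (31), September (30), October (31): 31 + 31 + 30 + 31 = 123 days.
November 1–28, 2230: 28 days.
Residual: 172 days.
Total: 902 days.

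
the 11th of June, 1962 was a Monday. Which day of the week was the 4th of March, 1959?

Count forward from the earlier date (March 4, 1959) to the later (June 11, 1962):
Day-of-year of March 4, 1959: 63.
Day-of-year of June 11, 1962: 162.
1959 has 365 days, so 365 − 63 = 302 days remain in 1959.
Full years: 1960: 366; 1961: 365. Sum = 731.
Total: 302 + 731 + 162 = 1195 days.
1195 mod 7 = 5, so 5 days before Monday is Wednesday.

Wednesday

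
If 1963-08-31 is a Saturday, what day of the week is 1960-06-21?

Count forward from the earlier date (June 21, 1960) to the later (August 31, 1963):
June 21, 1960 → June 21, 1961: 365 days.
June 21, 1961 → June 21, 1962: 365 days.
June 21, 1962 → June 21, 1963: 365 days.
June 1963: 30 − 21 = 9 days remain.
Then July (31): 31 days.
August 1–31, 1963: 31 days.
Residual: 71 days.
Total: 1166 days.
1166 mod 7 = 4, so 4 days before Saturday is Tuesday.

Tuesday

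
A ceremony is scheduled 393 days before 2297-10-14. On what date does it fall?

2296-09-16

Count 393 days before October 14, 2297:
September 16, 2296 → September 16, 2297: 365 days.
September 2297: 30 − 16 = 14 days remain.
October 1–14, 2297: 14 days.
Residual: 28 days.
Total: 393 days.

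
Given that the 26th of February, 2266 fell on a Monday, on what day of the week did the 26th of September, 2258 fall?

Sunday

Count forward from the earlier date (September 26, 2258) to the later (February 26, 2266):
From September 26, 2258 to September 26, 2265: 7 years, of which 2 contain a Feb 29 — 5×365 + 2×366 = 2557 days.
September 2265: 30 − 26 = 4 days remain.
Then October (31), November (30), December (31), January (31): 31 + 30 + 31 + 31 = 123 days.
February 1–26, 2266: 26 days (2266 is not a leap year).
Residual: 153 days.
Total: 2710 days.
2710 mod 7 = 1, so 1 day before Monday is Sunday.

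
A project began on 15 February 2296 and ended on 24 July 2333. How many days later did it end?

13673

From February 15, 2296 to February 15, 2333: 37 years, of which 9 contain a Feb 29 — 28×365 + 9×366 = 13514 days.
(2300 is not a leap year (divisible by 100 but not 400).)
February 2333: 28 − 15 = 13 days remain (2333 is not a leap year, so February has 28 days).
Then March (31), April (30), May (31), June (30): 31 + 30 + 31 + 30 = 122 days.
July 1–24, 2333: 24 days.
Residual: 159 days.
Total: 13673 days.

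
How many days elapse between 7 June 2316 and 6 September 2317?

June 2316: 30 − 7 = 23 days remain.
Then 14 full months totalling 427 days.
September 1–6, 2317: 6 days.
Total: 23 + 427 + 6 = 456 days.

456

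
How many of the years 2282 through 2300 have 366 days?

4

Years divisible by 4 in [2282, 2300]: 2284, 2288, 2292, 2296, 2300.
Of these, 2300 is divisible by 100 but not 400, so not leap.
Leap years: 5 − 1 = 4.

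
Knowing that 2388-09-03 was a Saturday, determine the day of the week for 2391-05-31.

Friday

Day-of-year of September 3, 2388: 247.
Day-of-year of May 31, 2391: 151.
2388 has 366 days, so 366 − 247 = 119 days remain in 2388.
Full years: 2389: 365; 2390: 365. Sum = 730.
Total: 119 + 730 + 151 = 1000 days.
1000 mod 7 = 6, so 6 days after Saturday is Friday.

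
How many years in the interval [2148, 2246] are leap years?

24

Years divisible by 4: 2148, 2152, …, 2244 — 25 in all.
Of these, 2200 is divisible by 100 but not 400, so not leap.
Leap years: 25 − 1 = 24.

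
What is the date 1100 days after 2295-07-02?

2298-07-06

Count 1100 days after July 2, 2295:
July 2, 2295 → July 2, 2296: 366 days (2296 is a leap year).
July 2, 2296 → July 2, 2297: 365 days.
July 2, 2297 → July 2, 2298: 365 days.
Within July 2298: 6 − 2 = 4 days.
Total: 1100 days.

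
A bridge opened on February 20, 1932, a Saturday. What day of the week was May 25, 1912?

Saturday

Count forward from the earlier date (May 25, 1912) to the later (February 20, 1932):
From May 25, 1912 to May 25, 1931: 19 years, of which 4 contain a Feb 29 — 15×365 + 4×366 = 6939 days.
May 1931: 31 − 25 = 6 days remain.
Then June (30), July (31), August (31), September (30), October (31), November (30), December (31), January (31): 30 + 31 + 31 + 30 + 31 + 30 + 31 + 31 = 245 days.
February 1–20, 1932: 20 days (1932 is a leap year).
Residual: 271 days.
Total: 7210 days.
7210 is a multiple of 7, so May 25, 1912 falls on the same weekday: Saturday.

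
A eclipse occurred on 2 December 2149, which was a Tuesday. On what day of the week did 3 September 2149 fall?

Count forward from the earlier date (September 3, 2149) to the later (December 2, 2149):
September 2149: 30 − 3 = 27 days remain.
Then October (31), November (30): 31 + 30 = 61 days.
December 1–2, 2149: 2 days.
Total: 27 + 61 + 2 = 90 days.
90 mod 7 = 6, so 6 days before Tuesday is Wednesday.

Wednesday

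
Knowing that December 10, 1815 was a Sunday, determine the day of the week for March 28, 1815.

Tuesday

Count forward from the earlier date (March 28, 1815) to the later (December 10, 1815):
March 1815: 31 − 28 = 3 days remain.
Then April (30), May (31), June (30), July (31), August (31), September (30), October (31), November (30): 30 + 31 + 30 + 31 + 31 + 30 + 31 + 30 = 244 days.
December 1–10, 1815: 10 days.
Total: 3 + 244 + 10 = 257 days.
257 mod 7 = 5, so 5 days before Sunday is Tuesday.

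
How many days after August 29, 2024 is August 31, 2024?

Within August 2024: 31 − 29 = 2 days.

2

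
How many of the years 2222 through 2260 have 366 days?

10

Years divisible by 4 in [2222, 2260]: 2224, 2228, 2232, 2236, 2240, 2244, 2248, 2252, 2256, 2260.
No century exceptions apply. Count: 10.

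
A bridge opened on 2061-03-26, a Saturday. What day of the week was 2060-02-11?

Wednesday

Count forward from the earlier date (February 11, 2060) to the later (March 26, 2061):
February 2060: 29 − 11 = 18 days remain (2060 is a leap year, so February has 29 days).
Then 12 full months totalling 365 days.
March 1–26, 2061: 26 days.
Total: 18 + 365 + 26 = 409 days.
409 mod 7 = 3, so 3 days before Saturday is Wednesday.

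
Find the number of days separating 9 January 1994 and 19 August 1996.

January 1994: 31 − 9 = 22 days remain.
Then 30 full months totalling 912 days.
August 1–19, 1996: 19 days.
Total: 22 + 912 + 19 = 953 days.

953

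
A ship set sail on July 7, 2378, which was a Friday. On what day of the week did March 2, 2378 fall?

Thursday

Count forward from the earlier date (March 2, 2378) to the later (July 7, 2378):
March 2378: 31 − 2 = 29 days remain.
Then April (30), May (31), June (30): 30 + 31 + 30 = 91 days.
July 1–7, 2378: 7 days.
Total: 29 + 91 + 7 = 127 days.
127 mod 7 = 1, so 1 day before Friday is Thursday.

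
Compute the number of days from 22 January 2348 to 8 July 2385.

13682

Day-of-year of January 22, 2348: 22.
Day-of-year of July 8, 2385: 189.
2348 has 366 days, so 366 − 22 = 344 days remain in 2348.
Full years 2349–2384: 27 common + 9 leap = 27×365 + 9×366 = 13149 days.
Total: 344 + 13149 + 189 = 13682 days.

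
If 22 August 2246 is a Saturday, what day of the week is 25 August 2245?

Monday

Count forward from the earlier date (August 25, 2245) to the later (August 22, 2246):
Day-of-year of August 25, 2245: 237.
Day-of-year of August 22, 2246: 234.
2245 has 365 days, so 365 − 237 = 128 days remain in 2245.
Total: 128 + 234 = 362 days.
362 mod 7 = 5, so 5 days before Saturday is Monday.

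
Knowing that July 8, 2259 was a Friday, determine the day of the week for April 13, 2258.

Tuesday

Count forward from the earlier date (April 13, 2258) to the later (July 8, 2259):
April 13, 2258 → April 13, 2259: 365 days.
April 2259: 30 − 13 = 17 days remain.
Then May (31), June (30): 31 + 30 = 61 days.
July 1–8, 2259: 8 days.
Residual: 86 days.
Total: 451 days.
451 mod 7 = 3, so 3 days before Friday is Tuesday.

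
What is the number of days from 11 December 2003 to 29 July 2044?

Day-of-year of December 11, 2003: 345.
Day-of-year of July 29, 2044: 211.
2003 has 365 days, so 365 − 345 = 20 days remain in 2003.
Full years 2004–2043: 30 common + 10 leap = 30×365 + 10×366 = 14610 days.
Total: 20 + 14610 + 211 = 14841 days.

14841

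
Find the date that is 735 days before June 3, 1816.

May 30, 1814

Count 735 days before June 3, 1816:
May 1814: 31 − 30 = 1 day remains.
Then 24 full months totalling 731 days.
June 1–3, 1816: 3 days.
Total: 1 + 731 + 3 = 735 days.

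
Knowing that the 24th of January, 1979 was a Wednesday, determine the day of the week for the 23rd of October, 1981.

Friday

January 24, 1979 → January 24, 1980: 365 days.
January 24, 1980 → January 24, 1981: 366 days (1980 is a leap year).
January 1981: 31 − 24 = 7 days remain.
Then February 1981 (28), March (31), April (30), May (31), June (30), July (31), August (31), September (30): 28 + 31 + 30 + 31 + 30 + 31 + 31 + 30 = 242 days.
October 1–23, 1981: 23 days.
Residual: 272 days.
Total: 1003 days.
1003 mod 7 = 2, so 2 days after Wednesday is Friday.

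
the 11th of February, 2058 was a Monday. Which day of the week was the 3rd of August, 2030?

Count forward from the earlier date (August 3, 2030) to the later (February 11, 2058):
Day-of-year of August 3, 2030: 215.
Day-of-year of February 11, 2058: 42.
2030 has 365 days, so 365 − 215 = 150 days remain in 2030.
Full years 2031–2057: 20 common + 7 leap = 20×365 + 7×366 = 9862 days.
Total: 150 + 9862 + 42 = 10054 days.
10054 mod 7 = 2, so 2 days before Monday is Saturday.

Saturday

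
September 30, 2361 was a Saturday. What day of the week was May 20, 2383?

From September 30, 2361 to September 30, 2382: 21 years, of which 5 contain a Feb 29 — 16×365 + 5×366 = 7670 days.
September 2382: 30 − 30 = 0 days remain.
Then October (31), November (30), December (31), January (31), February 2383 (28), March (31), April (30): 31 + 30 + 31 + 31 + 28 + 31 + 30 = 212 days.
May 1–20, 2383: 20 days.
Residual: 232 days.
Total: 7902 days.
7902 mod 7 = 6, so 6 days after Saturday is Friday.

Friday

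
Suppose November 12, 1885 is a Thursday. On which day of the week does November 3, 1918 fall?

Day-of-year of November 12, 1885: 316.
Day-of-year of November 3, 1918: 307.
1885 has 365 days, so 365 − 316 = 49 days remain in 1885.
Full years 1886–1917: 25 common + 7 leap = 25×365 + 7×366 = 11687 days.
Total: 49 + 11687 + 307 = 12043 days.
12043 mod 7 = 3, so 3 days after Thursday is Sunday.

Sunday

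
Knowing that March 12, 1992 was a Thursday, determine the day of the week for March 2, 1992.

Monday

Count forward from the earlier date (March 2, 1992) to the later (March 12, 1992):
Within March 1992: 12 − 2 = 10 days.
10 mod 7 = 3, so 3 days before Thursday is Monday.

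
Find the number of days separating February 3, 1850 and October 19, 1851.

Day-of-year of February 3, 1850: 34.
Day-of-year of October 19, 1851: 292.
1850 has 365 days, so 365 − 34 = 331 days remain in 1850.
Total: 331 + 292 = 623 days.

623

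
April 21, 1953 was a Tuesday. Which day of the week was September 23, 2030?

Monday

Day-of-year of April 21, 1953: 111.
Day-of-year of September 23, 2030: 266.
1953 has 365 days, so 365 − 111 = 254 days remain in 1953.
Full years 1954–2029: 57 common + 19 leap = 57×365 + 19×366 = 27759 days.
Total: 254 + 27759 + 266 = 28279 days.
28279 mod 7 = 6, so 6 days after Tuesday is Monday.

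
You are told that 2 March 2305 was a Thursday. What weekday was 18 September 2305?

March 2305: 31 − 2 = 29 days remain.
Then April (30), May (31), June (30), July (31), August (31): 30 + 31 + 30 + 31 + 31 = 153 days.
September 1–18, 2305: 18 days.
Total: 29 + 153 + 18 = 200 days.
200 mod 7 = 4, so 4 days after Thursday is Monday.

Monday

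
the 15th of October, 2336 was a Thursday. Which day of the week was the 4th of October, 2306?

Thursday

Count forward from the earlier date (October 4, 2306) to the later (October 15, 2336):
Day-of-year of October 4, 2306: 277.
Day-of-year of October 15, 2336: 289.
2306 has 365 days, so 365 − 277 = 88 days remain in 2306.
Full years 2307–2335: 22 common + 7 leap = 22×365 + 7×366 = 10592 days.
Total: 88 + 10592 + 289 = 10969 days.
10969 is a multiple of 7, so the 4th of October, 2306 falls on the same weekday: Thursday.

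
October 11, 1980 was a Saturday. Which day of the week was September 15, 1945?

Saturday

Count forward from the earlier date (September 15, 1945) to the later (October 11, 1980):
Day-of-year of September 15, 1945: 258.
Day-of-year of October 11, 1980: 285.
1945 has 365 days, so 365 − 258 = 107 days remain in 1945.
Full years 1946–1979: 26 common + 8 leap = 26×365 + 8×366 = 12418 days.
Total: 107 + 12418 + 285 = 12810 days.
12810 is a multiple of 7, so September 15, 1945 falls on the same weekday: Saturday.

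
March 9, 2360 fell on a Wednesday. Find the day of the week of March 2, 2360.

Wednesday

Count forward from the earlier date (March 2, 2360) to the later (March 9, 2360):
Within March 2360: 9 − 2 = 7 days.
7 is a multiple of 7, so March 2, 2360 falls on the same weekday: Wednesday.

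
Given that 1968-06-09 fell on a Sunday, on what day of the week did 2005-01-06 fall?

Day-of-year of June 9, 1968: 161.
Day-of-year of January 6, 2005: 6.
1968 has 366 days, so 366 − 161 = 205 days remain in 1968.
Full years 1969–2004: 27 common + 9 leap = 27×365 + 9×366 = 13149 days.
Total: 205 + 13149 + 6 = 13360 days.
13360 mod 7 = 4, so 4 days after Sunday is Thursday.

Thursday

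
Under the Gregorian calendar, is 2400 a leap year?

2400 is a leap year (divisible by 400).

Yes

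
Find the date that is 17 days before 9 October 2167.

22 September 2167

Count 17 days before October 9, 2167:
September 2167: 30 − 22 = 8 days remain.
October 1–9, 2167: 9 days.
Total: 8 + 9 = 17 days.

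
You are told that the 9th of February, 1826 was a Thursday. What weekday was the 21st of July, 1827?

Saturday

February 9, 1826 → February 9, 1827: 365 days.
February 1827: 28 − 9 = 19 days remain (1827 is not a leap year, so February has 28 days).
Then March (31), April (30), May (31), June (30): 31 + 30 + 31 + 30 = 122 days.
July 1–21, 1827: 21 days.
Residual: 162 days.
Total: 527 days.
527 mod 7 = 2, so 2 days after Thursday is Saturday.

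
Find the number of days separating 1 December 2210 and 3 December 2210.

2

Within December 2210: 3 − 1 = 2 days.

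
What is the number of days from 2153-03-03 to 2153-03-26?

Within March 2153: 26 − 3 = 23 days.

23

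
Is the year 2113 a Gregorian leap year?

2113 is not a leap year.

No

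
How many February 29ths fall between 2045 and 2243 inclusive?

Years divisible by 4: 2048, 2052, …, 2240 — 49 in all.
Of these, 2100, 2200 are divisible by 100 but not 400, so not leap.
Leap years: 49 − 2 = 47.

47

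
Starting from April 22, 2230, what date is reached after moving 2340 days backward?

November 25, 2223

Count 2340 days before April 22, 2230:
Day-of-year of November 25, 2223: 329.
Day-of-year of April 22, 2230: 112.
2223 has 365 days, so 365 − 329 = 36 days remain in 2223.
Full years: 2224: 366; 2225: 365; 2226: 365; 2227: 365; 2228: 366; 2229: 365. Sum = 2192.
Total: 36 + 2192 + 112 = 2340 days.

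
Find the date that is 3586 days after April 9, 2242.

February 2, 2252

Count 3586 days after April 9, 2242:
Day-of-year of April 9, 2242: 99.
Day-of-year of February 2, 2252: 33.
2242 has 365 days, so 365 − 99 = 266 days remain in 2242.
Full years 2243–2251: 7 common + 2 leap = 7×365 + 2×366 = 3287 days.
Total: 266 + 3287 + 33 = 3586 days.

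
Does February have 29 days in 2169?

2169 is not a leap year.

No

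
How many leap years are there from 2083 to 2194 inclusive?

27

Years divisible by 4: 2084, 2088, …, 2192 — 28 in all.
Of these, 2100 is divisible by 100 but not 400, so not leap.
Leap years: 28 − 1 = 27.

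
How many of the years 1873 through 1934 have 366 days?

14

Years divisible by 4: 1876, 1880, …, 1932 — 15 in all.
Of these, 1900 is divisible by 100 but not 400, so not leap.
Leap years: 15 − 1 = 14.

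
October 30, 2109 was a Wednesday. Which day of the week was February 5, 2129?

Day-of-year of October 30, 2109: 303.
Day-of-year of February 5, 2129: 36.
2109 has 365 days, so 365 − 303 = 62 days remain in 2109.
Full years 2110–2128: 14 common + 5 leap = 14×365 + 5×366 = 6940 days.
Total: 62 + 6940 + 36 = 7038 days.
7038 mod 7 = 3, so 3 days after Wednesday is Saturday.

Saturday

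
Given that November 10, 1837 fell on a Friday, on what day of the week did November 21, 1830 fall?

Sunday

Count forward from the earlier date (November 21, 1830) to the later (November 10, 1837):
November 21, 1830 → November 21, 1831: 365 days.
November 21, 1831 → November 21, 1832: 366 days (1832 is a leap year).
November 21, 1832 → November 21, 1833: 365 days.
November 21, 1833 → November 21, 1834: 365 days.
November 21, 1834 → November 21, 1835: 365 days.
November 21, 1835 → November 21, 1836: 366 days (1836 is a leap year).
November 1836: 30 − 21 = 9 days remain.
Then 11 full months totalling 335 days.
November 1–10, 1837: 10 days.
Residual: 354 days.
Total: 2546 days.
2546 mod 7 = 5, so 5 days before Friday is Sunday.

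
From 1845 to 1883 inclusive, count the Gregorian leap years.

9

Years divisible by 4 in [1845, 1883]: 1848, 1852, 1856, 1860, 1864, 1868, 1872, 1876, 1880.
No century exceptions apply. Count: 9.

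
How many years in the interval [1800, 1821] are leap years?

Years divisible by 4 in [1800, 1821]: 1800, 1804, 1808, 1812, 1816, 1820.
Of these, 1800 is divisible by 100 but not 400, so not leap.
Leap years: 6 − 1 = 5.

5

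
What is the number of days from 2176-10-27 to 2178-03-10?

October 27, 2176 → October 27, 2177: 365 days.
October 2177: 31 − 27 = 4 days remain.
Then November (30), December (31), January (31), February 2178 (28): 30 + 31 + 31 + 28 = 120 days.
March 1–10, 2178: 10 days.
Residual: 134 days.
Total: 499 days.

499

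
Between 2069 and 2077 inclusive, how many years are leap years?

2

Years divisible by 4 in [2069, 2077]: 2072, 2076.
No century exceptions apply. Count: 2.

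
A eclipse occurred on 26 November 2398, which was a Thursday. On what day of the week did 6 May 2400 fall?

Saturday

Day-of-year of November 26, 2398: 330.
Day-of-year of May 6, 2400: 127.
2398 has 365 days, so 365 − 330 = 35 days remain in 2398.
Full years: 2399: 365. Sum = 365.
Total: 35 + 365 + 127 = 527 days.
527 mod 7 = 2, so 2 days after Thursday is Saturday.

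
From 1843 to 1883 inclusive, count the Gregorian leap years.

Years divisible by 4 in [1843, 1883]: 1844, 1848, 1852, 1856, 1860, 1864, 1868, 1872, 1876, 1880.
No century exceptions apply. Count: 10.

10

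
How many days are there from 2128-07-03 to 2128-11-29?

149

July 2128: 31 − 3 = 28 days remain.
Then August (31), September (30), October (31): 31 + 30 + 31 = 92 days.
November 1–29, 2128: 29 days.
Total: 28 + 92 + 29 = 149 days.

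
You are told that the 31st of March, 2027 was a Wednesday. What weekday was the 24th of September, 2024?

Count forward from the earlier date (September 24, 2024) to the later (March 31, 2027):
Day-of-year of September 24, 2024: 268.
Day-of-year of March 31, 2027: 90.
2024 has 366 days, so 366 − 268 = 98 days remain in 2024.
Full years: 2025: 365; 2026: 365. Sum = 730.
Total: 98 + 730 + 90 = 918 days.
918 mod 7 = 1, so 1 day before Wednesday is Tuesday.

Tuesday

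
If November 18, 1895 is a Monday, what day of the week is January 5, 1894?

Count forward from the earlier date (January 5, 1894) to the later (November 18, 1895):
January 5, 1894 → January 5, 1895: 365 days.
January 1895: 31 − 5 = 26 days remain.
Then 9 full months totalling 273 days.
November 1–18, 1895: 18 days.
Residual: 317 days.
Total: 682 days.
682 mod 7 = 3, so 3 days before Monday is Friday.

Friday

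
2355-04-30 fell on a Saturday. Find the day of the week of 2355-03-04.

Friday

Count forward from the earlier date (March 4, 2355) to the later (April 30, 2355):
March 2355: 31 − 4 = 27 days remain.
April 1–30, 2355: 30 days.
Total: 27 + 30 = 57 days.
57 mod 7 = 1, so 1 day before Saturday is Friday.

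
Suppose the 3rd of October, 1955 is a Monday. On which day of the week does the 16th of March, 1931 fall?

Count forward from the earlier date (March 16, 1931) to the later (October 3, 1955):
From March 16, 1931 to March 16, 1955: 24 years, of which 6 contain a Feb 29 — 18×365 + 6×366 = 8766 days.
March 1955: 31 − 16 = 15 days remain.
Then April (30), May (31), June (30), July (31), August (31), September (30): 30 + 31 + 30 + 31 + 31 + 30 = 183 days.
October 1–3, 1955: 3 days.
Residual: 201 days.
Total: 8967 days.
8967 is a multiple of 7, so the 16th of March, 1931 falls on the same weekday: Monday.

Monday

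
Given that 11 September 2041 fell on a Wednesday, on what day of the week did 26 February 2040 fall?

Count forward from the earlier date (February 26, 2040) to the later (September 11, 2041):
February 2040: 29 − 26 = 3 days remain (2040 is a leap year, so February has 29 days).
Then 18 full months totalling 549 days.
September 1–11, 2041: 11 days.
Total: 3 + 549 + 11 = 563 days.
563 mod 7 = 3, so 3 days before Wednesday is Sunday.

Sunday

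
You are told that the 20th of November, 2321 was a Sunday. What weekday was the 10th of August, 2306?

Friday

Count forward from the earlier date (August 10, 2306) to the later (November 20, 2321):
From August 10, 2306 to August 10, 2321: 15 years, of which 4 contain a Feb 29 — 11×365 + 4×366 = 5479 days.
August 2321: 31 − 10 = 21 days remain.
Then September (30), October (31): 30 + 31 = 61 days.
November 1–20, 2321: 20 days.
Residual: 102 days.
Total: 5581 days.
5581 mod 7 = 2, so 2 days before Sunday is Friday.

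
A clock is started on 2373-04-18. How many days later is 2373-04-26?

8

Within April 2373: 26 − 18 = 8 days.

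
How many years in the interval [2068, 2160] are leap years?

Years divisible by 4: 2068, 2072, …, 2160 — 24 in all.
Of these, 2100 is divisible by 100 but not 400, so not leap.
Leap years: 24 − 1 = 23.

23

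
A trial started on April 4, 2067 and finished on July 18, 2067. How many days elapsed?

April 2067: 30 − 4 = 26 days remain.
Then May (31), June (30): 31 + 30 = 61 days.
July 1–18, 2067: 18 days.
Total: 26 + 61 + 18 = 105 days.

105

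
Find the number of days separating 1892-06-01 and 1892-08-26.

June 1892: 30 − 1 = 29 days remain.
Then July (31): 31 days.
August 1–26, 1892: 26 days.
Total: 29 + 31 + 26 = 86 days.

86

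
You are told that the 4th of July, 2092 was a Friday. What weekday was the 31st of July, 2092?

Thursday

Within July 2092: 31 − 4 = 27 days.
27 mod 7 = 6, so 6 days after Friday is Thursday.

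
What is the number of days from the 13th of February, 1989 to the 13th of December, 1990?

668

February 13, 1989 → February 13, 1990: 365 days.
February 1990: 28 − 13 = 15 days remain (1990 is not a leap year, so February has 28 days).
Then 9 full months totalling 275 days.
December 1–13, 1990: 13 days.
Residual: 303 days.
Total: 668 days.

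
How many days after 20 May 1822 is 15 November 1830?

From May 20, 1822 to May 20, 1830: 8 years, of which 2 contain a Feb 29 — 6×365 + 2×366 = 2922 days.
May 1830: 31 − 20 = 11 days remain.
Then June (30), July (31), August (31), September (30), October (31): 30 + 31 + 31 + 30 + 31 = 153 days.
November 1–15, 1830: 15 days.
Residual: 179 days.
Total: 3101 days.

3101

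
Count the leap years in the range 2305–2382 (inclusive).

19

Years divisible by 4: 2308, 2312, …, 2380 — 19 in all.
No century exceptions apply. Count: 19.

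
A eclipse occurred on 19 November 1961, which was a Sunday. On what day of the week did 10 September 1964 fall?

Day-of-year of November 19, 1961: 323.
Day-of-year of September 10, 1964: 254.
1961 has 365 days, so 365 − 323 = 42 days remain in 1961.
Full years: 1962: 365; 1963: 365. Sum = 730.
Total: 42 + 730 + 254 = 1026 days.
1026 mod 7 = 4, so 4 days after Sunday is Thursday.

Thursday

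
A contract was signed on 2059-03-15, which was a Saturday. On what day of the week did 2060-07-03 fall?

Saturday

Day-of-year of March 15, 2059: 74.
Day-of-year of July 3, 2060: 185.
2059 has 365 days, so 365 − 74 = 291 days remain in 2059.
Total: 291 + 185 = 476 days.
476 is a multiple of 7, so 2060-07-03 falls on the same weekday: Saturday.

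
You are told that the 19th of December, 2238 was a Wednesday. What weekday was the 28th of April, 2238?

Saturday

Count forward from the earlier date (April 28, 2238) to the later (December 19, 2238):
April 2238: 30 − 28 = 2 days remain.
Then May (31), June (30), July (31), August (31), September (30), October (31), November (30): 31 + 30 + 31 + 31 + 30 + 31 + 30 = 214 days.
December 1–19, 2238: 19 days.
Total: 2 + 214 + 19 = 235 days.
235 mod 7 = 4, so 4 days before Wednesday is Saturday.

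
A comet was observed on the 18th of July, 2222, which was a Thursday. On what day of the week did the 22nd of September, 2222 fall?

Sunday

July 2222: 31 − 18 = 13 days remain.
Then August (31): 31 days.
September 1–22, 2222: 22 days.
Total: 13 + 31 + 22 = 66 days.
66 mod 7 = 3, so 3 days after Thursday is Sunday.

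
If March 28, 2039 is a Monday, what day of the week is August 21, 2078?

Day-of-year of March 28, 2039: 87.
Day-of-year of August 21, 2078: 233.
2039 has 365 days, so 365 − 87 = 278 days remain in 2039.
Full years 2040–2077: 28 common + 10 leap = 28×365 + 10×366 = 13880 days.
Total: 278 + 13880 + 233 = 14391 days.
14391 mod 7 = 6, so 6 days after Monday is Sunday.

Sunday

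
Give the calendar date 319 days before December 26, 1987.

February 10, 1987

Count 319 days before December 26, 1987:
February 1987: 28 − 10 = 18 days remain (1987 is not a leap year, so February has 28 days).
Then 9 full months totalling 275 days.
December 1–26, 1987: 26 days.
Total: 18 + 275 + 26 = 319 days.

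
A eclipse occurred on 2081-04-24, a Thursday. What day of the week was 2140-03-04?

From April 24, 2081 to April 24, 2139: 58 years, of which 13 contain a Feb 29 — 45×365 + 13×366 = 21183 days.
(2100 is not a leap year (divisible by 100 but not 400).)
April 2139: 30 − 24 = 6 days remain.
Then 10 full months totalling 305 days.
March 1–4, 2140: 4 days.
Residual: 315 days.
Total: 21498 days.
21498 mod 7 = 1, so 1 day after Thursday is Friday.

Friday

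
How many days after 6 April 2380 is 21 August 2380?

April 2380: 30 − 6 = 24 days remain.
Then May (31), June (30), July (31): 31 + 30 + 31 = 92 days.
August 1–21, 2380: 21 days.
Total: 24 + 92 + 21 = 137 days.

137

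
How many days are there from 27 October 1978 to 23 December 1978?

57

October 1978: 31 − 27 = 4 days remain.
Then November (30): 30 days.
December 1–23, 1978: 23 days.
Total: 4 + 30 + 23 = 57 days.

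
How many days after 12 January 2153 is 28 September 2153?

January 2153: 31 − 12 = 19 days remain.
Then February 2153 (28), March (31), April (30), May (31), June (30), July (31), August (31): 28 + 31 + 30 + 31 + 30 + 31 + 31 = 212 days.
September 1–28, 2153: 28 days.
Total: 19 + 212 + 28 = 259 days.

259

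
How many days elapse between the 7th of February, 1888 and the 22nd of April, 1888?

75

February 1888: 29 − 7 = 22 days remain (1888 is a leap year, so February has 29 days).
Then March (31): 31 days.
April 1–22, 1888: 22 days.
Total: 22 + 31 + 22 = 75 days.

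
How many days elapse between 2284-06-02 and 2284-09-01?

June 2284: 30 − 2 = 28 days remain.
Then July (31), August (31): 31 + 31 = 62 days.
September 1, 2284: 1 day.
Total: 28 + 62 + 1 = 91 days.

91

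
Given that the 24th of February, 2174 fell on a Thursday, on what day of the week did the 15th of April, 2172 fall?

Count forward from the earlier date (April 15, 2172) to the later (February 24, 2174):
Day-of-year of April 15, 2172: 106.
Day-of-year of February 24, 2174: 55.
2172 has 366 days, so 366 − 106 = 260 days remain in 2172.
Full years: 2173: 365. Sum = 365.
Total: 260 + 365 + 55 = 680 days.
680 mod 7 = 1, so 1 day before Thursday is Wednesday.

Wednesday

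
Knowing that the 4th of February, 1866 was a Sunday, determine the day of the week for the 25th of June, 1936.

From February 4, 1866 to February 4, 1936: 70 years, of which 16 contain a Feb 29 — 54×365 + 16×366 = 25566 days.
(1900 is not a leap year (divisible by 100 but not 400).)
February 1936: 29 − 4 = 25 days remain (1936 is a leap year, so February has 29 days).
Then March (31), April (30), May (31): 31 + 30 + 31 = 92 days.
June 1–25, 1936: 25 days.
Residual: 142 days.
Total: 25708 days.
25708 mod 7 = 4, so 4 days after Sunday is Thursday.

Thursday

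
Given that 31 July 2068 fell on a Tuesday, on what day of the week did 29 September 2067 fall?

Thursday

Count forward from the earlier date (September 29, 2067) to the later (July 31, 2068):
Day-of-year of September 29, 2067: 272.
Day-of-year of July 31, 2068: 213.
2067 has 365 days, so 365 − 272 = 93 days remain in 2067.
Total: 93 + 213 = 306 days.
306 mod 7 = 5, so 5 days before Tuesday is Thursday.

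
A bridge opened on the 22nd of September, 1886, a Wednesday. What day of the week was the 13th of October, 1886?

September 1886: 30 − 22 = 8 days remain.
October 1–13, 1886: 13 days.
Total: 8 + 13 = 21 days.
21 is a multiple of 7, so the 13th of October, 1886 falls on the same weekday: Wednesday.

Wednesday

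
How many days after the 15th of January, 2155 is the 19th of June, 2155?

155

January 2155: 31 − 15 = 16 days remain.
Then February 2155 (28), March (31), April (30), May (31): 28 + 31 + 30 + 31 = 120 days.
June 1–19, 2155: 19 days.
Total: 16 + 120 + 19 = 155 days.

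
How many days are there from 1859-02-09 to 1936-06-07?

28242

Day-of-year of February 9, 1859: 40.
Day-of-year of June 7, 1936: 159.
1859 has 365 days, so 365 − 40 = 325 days remain in 1859.
Full years 1860–1935: 58 common + 18 leap = 58×365 + 18×366 = 27758 days.
Total: 325 + 27758 + 159 = 28242 days.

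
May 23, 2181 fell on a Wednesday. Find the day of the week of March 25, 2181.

Sunday

Count forward from the earlier date (March 25, 2181) to the later (May 23, 2181):
March 2181: 31 − 25 = 6 days remain.
Then April (30): 30 days.
May 1–23, 2181: 23 days.
Total: 6 + 30 + 23 = 59 days.
59 mod 7 = 3, so 3 days before Wednesday is Sunday.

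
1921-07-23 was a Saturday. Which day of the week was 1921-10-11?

Tuesday

July 1921: 31 − 23 = 8 days remain.
Then August (31), September (30): 31 + 30 = 61 days.
October 1–11, 1921: 11 days.
Total: 8 + 61 + 11 = 80 days.
80 mod 7 = 3, so 3 days after Saturday is Tuesday.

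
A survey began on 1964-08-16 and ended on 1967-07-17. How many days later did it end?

1065

August 16, 1964 → August 16, 1965: 365 days.
August 16, 1965 → August 16, 1966: 365 days.
August 1966: 31 − 16 = 15 days remain.
Then 10 full months totalling 303 days.
July 1–17, 1967: 17 days.
Residual: 335 days.
Total: 1065 days.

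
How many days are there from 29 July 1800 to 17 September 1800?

July 1800: 31 − 29 = 2 days remain.
Then August (31): 31 days.
September 1–17, 1800: 17 days.
Total: 2 + 31 + 17 = 50 days.

50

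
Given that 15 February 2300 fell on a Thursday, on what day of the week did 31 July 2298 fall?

Sunday

Count forward from the earlier date (July 31, 2298) to the later (February 15, 2300):
July 2298: 31 − 31 = 0 days remain.
Then 18 full months totalling 549 days.
February 1–15, 2300: 15 days (2300 is not a leap year (divisible by 100 but not 400)).
Total: 0 + 549 + 15 = 564 days.
564 mod 7 = 4, so 4 days before Thursday is Sunday.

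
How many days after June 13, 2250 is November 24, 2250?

June 2250: 30 − 13 = 17 days remain.
Then July (31), August (31), September (30), October (31): 31 + 31 + 30 + 31 = 123 days.
November 1–24, 2250: 24 days.
Total: 17 + 123 + 24 = 164 days.

164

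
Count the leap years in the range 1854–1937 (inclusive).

20

Years divisible by 4: 1856, 1860, …, 1936 — 21 in all.
Of these, 1900 is divisible by 100 but not 400, so not leap.
Leap years: 21 − 1 = 20.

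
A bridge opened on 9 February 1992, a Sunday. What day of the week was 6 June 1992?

February 1992: 29 − 9 = 20 days remain (1992 is a leap year, so February has 29 days).
Then March (31), April (30), May (31): 31 + 30 + 31 = 92 days.
June 1–6, 1992: 6 days.
Total: 20 + 92 + 6 = 118 days.
118 mod 7 = 6, so 6 days after Sunday is Saturday.

Saturday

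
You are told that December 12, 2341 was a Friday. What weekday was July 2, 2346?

December 12, 2341 → December 12, 2342: 365 days.
December 12, 2342 → December 12, 2343: 365 days.
December 12, 2343 → December 12, 2344: 366 days (2344 is a leap year).
December 12, 2344 → December 12, 2345: 365 days.
December 2345: 31 − 12 = 19 days remain.
Then January (31), February 2346 (28), March (31), April (30), May (31), June (30): 31 + 28 + 31 + 30 + 31 + 30 = 181 days.
July 1–2, 2346: 2 days.
Residual: 202 days.
Total: 1663 days.
1663 mod 7 = 4, so 4 days after Friday is Tuesday.

Tuesday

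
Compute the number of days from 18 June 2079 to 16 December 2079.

181

June 2079: 30 − 18 = 12 days remain.
Then July (31), August (31), September (30), October (31), November (30): 31 + 31 + 30 + 31 + 30 = 153 days.
December 1–16, 2079: 16 days.
Total: 12 + 153 + 16 = 181 days.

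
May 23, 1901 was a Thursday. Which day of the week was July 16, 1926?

Friday

Day-of-year of May 23, 1901: 143.
Day-of-year of July 16, 1926: 197.
1901 has 365 days, so 365 − 143 = 222 days remain in 1901.
Full years 1902–1925: 18 common + 6 leap = 18×365 + 6×366 = 8766 days.
Total: 222 + 8766 + 197 = 9185 days.
9185 mod 7 = 1, so 1 day after Thursday is Friday.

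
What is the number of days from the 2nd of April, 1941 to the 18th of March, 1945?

1446

Day-of-year of April 2, 1941: 92.
Day-of-year of March 18, 1945: 77.
1941 has 365 days, so 365 − 92 = 273 days remain in 1941.
Full years: 1942: 365; 1943: 365; 1944: 366. Sum = 1096.
Total: 273 + 1096 + 77 = 1446 days.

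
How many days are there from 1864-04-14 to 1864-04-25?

Within April 1864: 25 − 14 = 11 days.

11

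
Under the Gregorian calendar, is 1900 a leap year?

No

1900 is not a leap year (divisible by 100 but not 400).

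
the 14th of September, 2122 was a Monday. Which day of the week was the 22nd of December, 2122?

September 2122: 30 − 14 = 16 days remain.
Then October (31), November (30): 31 + 30 = 61 days.
December 1–22, 2122: 22 days.
Total: 16 + 61 + 22 = 99 days.
99 mod 7 = 1, so 1 day after Monday is Tuesday.

Tuesday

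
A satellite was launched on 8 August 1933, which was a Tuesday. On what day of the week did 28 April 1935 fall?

Sunday

August 8, 1933 → August 8, 1934: 365 days.
August 1934: 31 − 8 = 23 days remain.
Then September (30), October (31), November (30), December (31), January (31), February 1935 (28), March (31): 30 + 31 + 30 + 31 + 31 + 28 + 31 = 212 days.
April 1–28, 1935: 28 days.
Residual: 263 days.
Total: 628 days.
628 mod 7 = 5, so 5 days after Tuesday is Sunday.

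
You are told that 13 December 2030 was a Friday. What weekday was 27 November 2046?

Day-of-year of December 13, 2030: 347.
Day-of-year of November 27, 2046: 331.
2030 has 365 days, so 365 − 347 = 18 days remain in 2030.
Full years 2031–2045: 11 common + 4 leap = 11×365 + 4×366 = 5479 days.
Total: 18 + 5479 + 331 = 5828 days.
5828 mod 7 = 4, so 4 days after Friday is Tuesday.

Tuesday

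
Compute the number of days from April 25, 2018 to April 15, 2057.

Day-of-year of April 25, 2018: 115.
Day-of-year of April 15, 2057: 105.
2018 has 365 days, so 365 − 115 = 250 days remain in 2018.
Full years 2019–2056: 28 common + 10 leap = 28×365 + 10×366 = 13880 days.
Total: 250 + 13880 + 105 = 14235 days.

14235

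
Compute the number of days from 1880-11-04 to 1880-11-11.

Within November 1880: 11 − 4 = 7 days.

7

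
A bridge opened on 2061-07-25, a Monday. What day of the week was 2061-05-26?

Thursday

Count forward from the earlier date (May 26, 2061) to the later (July 25, 2061):
May 2061: 31 − 26 = 5 days remain.
Then June (30): 30 days.
July 1–25, 2061: 25 days.
Total: 5 + 30 + 25 = 60 days.
60 mod 7 = 4, so 4 days before Monday is Thursday.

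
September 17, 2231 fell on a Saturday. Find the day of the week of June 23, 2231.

Thursday

Count forward from the earlier date (June 23, 2231) to the later (September 17, 2231):
June 2231: 30 − 23 = 7 days remain.
Then July (31), August (31): 31 + 31 = 62 days.
September 1–17, 2231: 17 days.
Total: 7 + 62 + 17 = 86 days.
86 mod 7 = 2, so 2 days before Saturday is Thursday.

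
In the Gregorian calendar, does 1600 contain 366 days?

1600 is a leap year (divisible by 400).

Yes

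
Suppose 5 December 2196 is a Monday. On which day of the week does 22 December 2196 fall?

Within December 2196: 22 − 5 = 17 days.
17 mod 7 = 3, so 3 days after Monday is Thursday.

Thursday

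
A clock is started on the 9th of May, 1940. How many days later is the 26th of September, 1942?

May 9, 1940 → May 9, 1941: 365 days.
May 9, 1941 → May 9, 1942: 365 days.
May 1942: 31 − 9 = 22 days remain.
Then June (30), July (31), August (31): 30 + 31 + 31 = 92 days.
September 1–26, 1942: 26 days.
Residual: 140 days.
Total: 870 days.

870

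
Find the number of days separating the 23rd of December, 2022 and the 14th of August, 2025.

965

Day-of-year of December 23, 2022: 357.
Day-of-year of August 14, 2025: 226.
2022 has 365 days, so 365 − 357 = 8 days remain in 2022.
Full years: 2023: 365; 2024: 366. Sum = 731.
Total: 8 + 731 + 226 = 965 days.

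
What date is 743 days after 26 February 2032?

10 March 2034

Count 743 days after February 26, 2032:
February 26, 2032 → February 26, 2033: 366 days (2032 is a leap year).
February 26, 2033 → February 26, 2034: 365 days.
February 2034: 28 − 26 = 2 days remain (2034 is not a leap year, so February has 28 days).
March 1–10, 2034: 10 days.
Residual: 12 days.
Total: 743 days.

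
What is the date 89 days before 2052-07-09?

2052-04-11

Count 89 days before July 9, 2052:
April 2052: 30 − 11 = 19 days remain.
Then May (31), June (30): 31 + 30 = 61 days.
July 1–9, 2052: 9 days.
Total: 19 + 61 + 9 = 89 days.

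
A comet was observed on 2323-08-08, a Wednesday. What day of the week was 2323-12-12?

August 2323: 31 − 8 = 23 days remain.
Then September (30), October (31), November (30): 30 + 31 + 30 = 91 days.
December 1–12, 2323: 12 days.
Total: 23 + 91 + 12 = 126 days.
126 is a multiple of 7, so 2323-12-12 falls on the same weekday: Wednesday.

Wednesday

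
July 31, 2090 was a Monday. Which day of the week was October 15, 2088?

Count forward from the earlier date (October 15, 2088) to the later (July 31, 2090):
Day-of-year of October 15, 2088: 289.
Day-of-year of July 31, 2090: 212.
2088 has 366 days, so 366 − 289 = 77 days remain in 2088.
Full years: 2089: 365. Sum = 365.
Total: 77 + 365 + 212 = 654 days.
654 mod 7 = 3, so 3 days before Monday is Friday.

Friday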